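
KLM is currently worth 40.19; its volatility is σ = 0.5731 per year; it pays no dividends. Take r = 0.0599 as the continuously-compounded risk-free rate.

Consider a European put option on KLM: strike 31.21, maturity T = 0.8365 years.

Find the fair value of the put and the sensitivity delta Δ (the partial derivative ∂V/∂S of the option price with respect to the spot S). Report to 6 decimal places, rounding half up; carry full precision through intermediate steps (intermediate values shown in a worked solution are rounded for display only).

price = 3.107031
Δ = -0.200420

σ√T = 0.5731·√0.8365 = 0.524159
d₁ = (ln(S/K) + (r+σ²/2)T) / (σ√T) = (ln(40.19/31.21) + (0.0599+0.5731²/2)·0.8365) / 0.524159 = (0.252880 + 0.187478) / 0.524159 = 0.840121
d₂ = d₁ − σ√T = 0.840121 − 0.524159 = 0.315962
e^{−rT} = 0.951128
N(−d₁) = 0.200420,  N(−d₂) = 0.376016
Put price V = K·e^{−rT}·N(−d₂) − S·N(−d₁) = 11.161917 − 8.054886 = 3.107031
Δ = −N(−d₁) = -0.200420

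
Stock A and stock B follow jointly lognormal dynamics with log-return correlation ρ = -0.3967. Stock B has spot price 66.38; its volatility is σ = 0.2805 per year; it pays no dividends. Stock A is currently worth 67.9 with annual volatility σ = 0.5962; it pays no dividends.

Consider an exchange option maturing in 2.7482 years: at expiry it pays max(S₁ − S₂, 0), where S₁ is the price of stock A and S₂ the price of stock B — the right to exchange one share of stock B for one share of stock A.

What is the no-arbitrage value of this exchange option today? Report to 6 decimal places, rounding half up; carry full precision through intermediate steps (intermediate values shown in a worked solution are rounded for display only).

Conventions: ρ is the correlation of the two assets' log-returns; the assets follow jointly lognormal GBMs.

exchange price = 32.145905

σ_eff = √(σ₁² + σ₂² − 2ρσ₁σ₂) = √(0.5962² + 0.2805² − 2·-0.3967·0.5962·0.2805) = 0.752873
d₁ = (ln(S₁/S₂) + (q₂ − q₁ + σ_eff²/2)T) / (σ_eff√T) = (ln(67.9/66.38) + (0.0 − 0.0 + 0.283409)·2.7482) / 1.248090 = 0.642185
d₂ = d₁ − σ_eff√T = 0.642185 − 1.248090 = -0.605905
N(d₁) = 0.739624,  N(d₂) = 0.272289
V = S₁·e^{−q₁T}·N(d₁) − S₂·e^{−q₂T}·N(d₂) = 50.220436 − 18.074531 = 32.145905
Key observation: the rate r is irrelevant here: denominating values in stock B turns the exchange into a ratio option on S₁/S₂, and discounting at r drops out.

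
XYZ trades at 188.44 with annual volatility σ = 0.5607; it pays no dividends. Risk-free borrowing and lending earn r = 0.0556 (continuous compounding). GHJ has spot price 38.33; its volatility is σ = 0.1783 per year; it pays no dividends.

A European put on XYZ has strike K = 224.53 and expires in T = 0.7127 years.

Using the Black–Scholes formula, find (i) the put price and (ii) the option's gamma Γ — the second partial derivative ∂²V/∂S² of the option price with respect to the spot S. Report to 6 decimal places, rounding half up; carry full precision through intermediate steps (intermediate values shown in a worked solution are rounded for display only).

σ√T = 0.5607·√0.7127 = 0.473352
d₁ = (ln(S/K) + (r+σ²/2)T) / (σ√T) = (ln(188.44/224.53) + (0.0556+0.5607²/2)·0.7127) / 0.473352 = (-0.175230 + 0.151657) / 0.473352 = -0.049799
d₂ = d₁ − σ√T = -0.049799 − 0.473352 = -0.523151
e^{−rT} = 0.961149
N(−d₁) = 0.519859,  N(−d₂) = 0.699565
Put price V = K·e^{−rT}·N(−d₂) − S·N(−d₁) = 150.970928 − 97.962209 = 53.008719
φ(d₁) = (1/√(2π))·e^{−d₁²/2} = 0.398448
Γ = φ(d₁) / (S·σ·√T) = 0.004467

price = 53.008719
Γ = 0.004467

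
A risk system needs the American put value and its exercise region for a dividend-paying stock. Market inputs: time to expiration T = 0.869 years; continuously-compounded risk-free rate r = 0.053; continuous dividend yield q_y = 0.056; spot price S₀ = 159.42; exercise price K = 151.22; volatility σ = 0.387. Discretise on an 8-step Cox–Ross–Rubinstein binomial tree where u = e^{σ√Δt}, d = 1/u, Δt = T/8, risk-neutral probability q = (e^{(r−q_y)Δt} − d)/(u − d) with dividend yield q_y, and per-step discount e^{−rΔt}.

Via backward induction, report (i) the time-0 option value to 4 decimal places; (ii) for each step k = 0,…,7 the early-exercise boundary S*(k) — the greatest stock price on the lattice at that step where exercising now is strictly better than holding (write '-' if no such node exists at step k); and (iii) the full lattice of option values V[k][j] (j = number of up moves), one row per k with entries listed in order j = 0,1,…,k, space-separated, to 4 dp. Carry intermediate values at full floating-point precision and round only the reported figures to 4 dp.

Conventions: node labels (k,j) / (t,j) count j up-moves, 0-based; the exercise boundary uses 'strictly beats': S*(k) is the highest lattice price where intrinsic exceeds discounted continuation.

Δt=0.10862, u=1.13604, d=0.88025, q=0.46688, disc=e^(-rΔt)=0.99426
k=8 terminal: V=max(K-S,0) → 93.7563 77.0581 55.5076 27.6948 0.0000 0.0000 0.0000 0.0000 0.0000
k=7: j=0 S=65.2810 intr=85.9390 cont=85.4668 V=85.9390[EX]; j=1 S=84.2509 intr=66.9691 cont=66.6120 V=66.9691[EX]; j=2 S=108.7331 intr=42.4869 cont=42.2782 V=42.4869[EX]; j=3 S=140.3295 intr=10.8905 cont=14.6798 V=14.6798[hold]; j=4 S=181.1075 intr=0.0000 cont=0.0000 V=0.0000[hold]; j=5 S=233.7350 intr=0.0000 cont=0.0000 V=0.0000[hold]; j=6 S=301.6554 intr=0.0000 cont=0.0000 V=0.0000[hold]; j=7 S=389.3127 intr=0.0000 cont=0.0000 V=0.0000[hold]  S*(7)=108.7331
k=6: j=0 S=74.1619 intr=77.0581 cont=76.6398 V=77.0581[EX]; j=1 S=95.7124 intr=55.5076 cont=55.2200 V=55.5076[EX]; j=2 S=123.5252 intr=27.6948 cont=29.3349 V=29.3349[hold]; j=3 S=159.4200 intr=0.0000 cont=7.7812 V=7.7812[hold]; j=4 S=205.7454 intr=0.0000 cont=0.0000 V=0.0000[hold]; j=5 S=265.5324 intr=0.0000 cont=0.0000 V=0.0000[hold]; j=6 S=342.6927 intr=0.0000 cont=0.0000 V=0.0000[hold]  S*(6)=95.7124
k=5: j=0 S=84.2509 intr=66.9691 cont=66.6120 V=66.9691[EX]; j=1 S=108.7331 intr=42.4869 cont=43.0395 V=43.0395[hold]; j=2 S=140.3295 intr=10.8905 cont=19.1612 V=19.1612[hold]; j=3 S=181.1075 intr=0.0000 cont=4.1245 V=4.1245[hold]; j=4 S=233.7350 intr=0.0000 cont=0.0000 V=0.0000[hold]; j=5 S=301.6554 intr=0.0000 cont=0.0000 V=0.0000[hold]  S*(5)=84.2509
k=4: j=0 S=95.7124 intr=55.5076 cont=55.4765 V=55.5076[EX]; j=1 S=123.5252 intr=27.6948 cont=31.7081 V=31.7081[hold]; j=2 S=159.4200 intr=0.0000 cont=12.0711 V=12.0711[hold]; j=3 S=205.7454 intr=0.0000 cont=2.1862 V=2.1862[hold]; j=4 S=265.5324 intr=0.0000 cont=0.0000 V=0.0000[hold]  S*(4)=95.7124
k=3: j=0 S=108.7331 intr=42.4869 cont=44.1412 V=44.1412[hold]; j=1 S=140.3295 intr=10.8905 cont=22.4106 V=22.4106[hold]; j=2 S=181.1075 intr=0.0000 cont=7.4132 V=7.4132[hold]; j=3 S=233.7350 intr=0.0000 cont=1.1588 V=1.1588[hold]  S*(3)=-
k=2: j=0 S=123.5252 intr=27.6948 cont=33.8004 V=33.8004[hold]; j=1 S=159.4200 intr=0.0000 cont=15.3201 V=15.3201[hold]; j=2 S=205.7454 intr=0.0000 cont=4.4674 V=4.4674[hold]  S*(2)=-
k=1: j=0 S=140.3295 intr=10.8905 cont=25.0278 V=25.0278[hold]; j=1 S=181.1075 intr=0.0000 cont=10.1943 V=10.1943[hold]  S*(1)=-
k=0: j=0 S=159.4200 intr=0.0000 cont=17.9984 V=17.9984[hold]  S*(0)=-

price = 17.9984
boundary = - - - - 95.7124 84.2509 95.7124 108.7331
tree:
17.9984
25.0278 10.1943
33.8004 15.3201 4.4674
44.1412 22.4106 7.4132 1.1588
55.5076 31.7081 12.0711 2.1862 0.0000
66.9691 43.0395 19.1612 4.1245 0.0000 0.0000
77.0581 55.5076 29.3349 7.7812 0.0000 0.0000 0.0000
85.9390 66.9691 42.4869 14.6798 0.0000 0.0000 0.0000 0.0000
93.7563 77.0581 55.5076 27.6948 0.0000 0.0000 0.0000 0.0000 0.0000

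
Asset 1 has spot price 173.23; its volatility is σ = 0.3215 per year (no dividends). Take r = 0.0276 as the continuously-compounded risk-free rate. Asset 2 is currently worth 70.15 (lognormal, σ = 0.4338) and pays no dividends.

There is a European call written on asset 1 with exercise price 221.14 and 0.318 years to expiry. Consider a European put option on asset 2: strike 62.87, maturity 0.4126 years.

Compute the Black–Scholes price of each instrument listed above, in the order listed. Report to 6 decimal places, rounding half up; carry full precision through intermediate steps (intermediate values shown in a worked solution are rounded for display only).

price(asset 1 call K=221.14) = 1.609355
price(asset 2 put K=62.87) = 4.008822

[asset 1 call K=221.14]
σ√T = 0.3215·√0.318 = 0.181299
d₁ = (ln(S/K) + (r+σ²/2)T) / (σ√T) = (ln(173.23/221.14) + (0.0276+0.3215²/2)·0.318) / 0.181299 = (-0.244176 + 0.025211) / 0.181299 = -1.207755
d₂ = d₁ − σ√T = -1.207755 − 0.181299 = -1.389054
e^{−rT} = 0.991262
N(d₁) = 0.113571,  N(d₂) = 0.082408
price = S·N(d₁) − K·e^{−rT}·N(d₂) = 19.673851 − 18.064496 = 1.609355
[asset 2 put K=62.87]
σ√T = 0.4338·√0.4126 = 0.278647
d₁ = (ln(S/K) + (r+σ²/2)T) / (σ√T) = (ln(70.15/62.87) + (0.0276+0.4338²/2)·0.4126) / 0.278647 = (0.109567 + 0.050210) / 0.278647 = 0.573401
d₂ = d₁ − σ√T = 0.573401 − 0.278647 = 0.294755
e^{−rT} = 0.988677
N(−d₁) = 0.283186,  N(−d₂) = 0.384091
price = K·e^{−rT}·N(−d₂) − S·N(−d₁) = 23.874353 − 19.865531 = 4.008822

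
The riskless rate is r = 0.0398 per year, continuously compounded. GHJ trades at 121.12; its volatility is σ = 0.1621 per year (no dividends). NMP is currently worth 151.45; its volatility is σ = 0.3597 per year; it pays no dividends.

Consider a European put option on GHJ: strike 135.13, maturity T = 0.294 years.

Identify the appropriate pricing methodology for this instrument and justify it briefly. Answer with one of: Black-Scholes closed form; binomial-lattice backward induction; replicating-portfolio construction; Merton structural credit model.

framework: Black-Scholes closed form

Key observation: a European claim on GHJ (strike 135.13) — a lognormal (GBM) underlying with constant rate and volatility — has an exact closed-form value; no lattice or capital structure is involved.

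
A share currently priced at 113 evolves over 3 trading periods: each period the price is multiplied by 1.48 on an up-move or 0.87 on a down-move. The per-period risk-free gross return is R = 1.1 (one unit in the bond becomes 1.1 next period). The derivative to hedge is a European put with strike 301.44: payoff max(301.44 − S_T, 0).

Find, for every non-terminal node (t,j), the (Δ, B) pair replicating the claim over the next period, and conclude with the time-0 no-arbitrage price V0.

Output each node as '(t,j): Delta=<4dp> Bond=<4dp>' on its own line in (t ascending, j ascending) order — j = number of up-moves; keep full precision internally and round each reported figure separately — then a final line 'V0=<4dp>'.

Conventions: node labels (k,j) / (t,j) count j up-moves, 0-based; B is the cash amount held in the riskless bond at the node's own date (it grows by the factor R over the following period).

Arbitrage-free pricing uses the up-move probability p* = (R−d)/(u−d) = 0.3770, discounting each step at R = 1.1.
Terminal payoffs: V(3,0)=227.0292, V(3,1)=174.8560, V(3,2)=86.1018, V(3,3)=0.0000
Node (2,0) S=85.5297: V=(p*·174.8560+(1−p*)·227.0292)/1.1=188.5067; Δ=(174.8560−227.0292)/(126.5840−74.4108)=-1.0000; B=V−Δ·S=274.0364
Node (2,1) S=145.4988: V=(p*·86.1018+(1−p*)·174.8560)/1.1=128.5376; Δ=(86.1018−174.8560)/(215.3382−126.5840)=-1.0000; B=V−Δ·S=274.0364
Node (2,2) S=247.5152: V=(p*·0.0000+(1−p*)·86.1018)/1.1=48.7611; Δ=(0.0000−86.1018)/(366.3225−215.3382)=-0.5703; B=V−Δ·S=189.9115
Node (1,0) S=98.3100: V=(p*·128.5376+(1−p*)·188.5067)/1.1=150.8140; Δ=(128.5376−188.5067)/(145.4988−85.5297)=-1.0000; B=V−Δ·S=249.1240
Node (1,1) S=167.2400: V=(p*·48.7611+(1−p*)·128.5376)/1.1=89.5072; Δ=(48.7611−128.5376)/(247.5152−145.4988)=-0.7820; B=V−Δ·S=220.2883
Node (0,0) S=113.0000: V=(p*·89.5072+(1−p*)·150.8140)/1.1=116.0894; Δ=(89.5072−150.8140)/(167.2400−98.3100)=-0.8894; B=V−Δ·S=216.5923
As a check, the time-0 holding Δ(0,0)·S0 + B(0,0) comes to 116.0894 — exactly V0.

(0,0): Delta=-0.8894 Bond=216.5923
(1,0): Delta=-1.0000 Bond=249.1240
(1,1): Delta=-0.7820 Bond=220.2883
(2,0): Delta=-1.0000 Bond=274.0364
(2,1): Delta=-1.0000 Bond=274.0364
(2,2): Delta=-0.5703 Bond=189.9115
V0=116.0894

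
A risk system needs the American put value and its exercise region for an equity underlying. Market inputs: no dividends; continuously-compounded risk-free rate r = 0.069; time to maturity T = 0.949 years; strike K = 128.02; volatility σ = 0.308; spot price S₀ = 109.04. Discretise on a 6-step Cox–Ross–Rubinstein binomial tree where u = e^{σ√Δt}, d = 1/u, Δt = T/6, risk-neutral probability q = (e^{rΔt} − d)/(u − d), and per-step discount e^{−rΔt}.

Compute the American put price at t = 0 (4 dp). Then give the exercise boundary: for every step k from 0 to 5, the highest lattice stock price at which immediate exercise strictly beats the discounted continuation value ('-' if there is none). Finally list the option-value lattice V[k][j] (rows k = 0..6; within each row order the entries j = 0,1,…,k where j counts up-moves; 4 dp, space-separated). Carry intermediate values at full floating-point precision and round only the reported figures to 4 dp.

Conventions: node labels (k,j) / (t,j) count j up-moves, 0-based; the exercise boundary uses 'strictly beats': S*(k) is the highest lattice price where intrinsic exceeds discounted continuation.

price = 22.0678
boundary = - 96.4691 85.3474 96.4691 85.3474 96.4691
tree:
22.0678
31.5509 13.5758
42.6726 21.1382 6.7179
52.5120 31.5509 11.7476 2.1073
61.2171 42.6726 19.8032 4.3845 0.0000
68.9186 52.5120 31.5509 9.1224 0.0000 0.0000
75.7323 61.2171 42.6726 18.9800 0.0000 0.0000 0.0000

params: Δt=0.15817 u=1.13031 d=0.88471 q=0.51410 e^(-rΔt)=0.98915
t_6 payoffs: 75.7323 61.2171 42.6726 18.9800 0.0000 0.0000 0.0000
t_5: node(5,0) S=59.1014 payoff=68.9186 vs cont=67.5291 → 68.9186 [stop]  node(5,1) S=75.5080 payoff=52.5120 vs cont=51.1225 → 52.5120 [stop]  node(5,2) S=96.4691 payoff=31.5509 vs cont=30.1614 → 31.5509 [stop]  node(5,3) S=123.2490 payoff=4.7710 vs cont=9.1224 → 9.1224 [wait]  node(5,4) S=157.4631 payoff=0.0000 vs cont=0.0000 → 0.0000 [wait]  node(5,5) S=201.1751 payoff=0.0000 vs cont=0.0000 → 0.0000 [wait]  ⇒ S*(5)=96.4691
t_4: node(4,0) S=66.8029 payoff=61.2171 vs cont=59.8276 → 61.2171 [stop]  node(4,1) S=85.3474 payoff=42.6726 vs cont=41.2830 → 42.6726 [stop]  node(4,2) S=109.0400 payoff=18.9800 vs cont=19.8032 → 19.8032 [wait]  node(4,3) S=139.3096 payoff=0.0000 vs cont=4.3845 → 4.3845 [wait]  node(4,4) S=177.9822 payoff=0.0000 vs cont=0.0000 → 0.0000 [wait]  ⇒ S*(4)=85.3474
t_3: node(3,0) S=75.5080 payoff=52.5120 vs cont=51.1225 → 52.5120 [stop]  node(3,1) S=96.4691 payoff=31.5509 vs cont=30.5800 → 31.5509 [stop]  node(3,2) S=123.2490 payoff=4.7710 vs cont=11.7476 → 11.7476 [wait]  node(3,3) S=157.4631 payoff=0.0000 vs cont=2.1073 → 2.1073 [wait]  ⇒ S*(3)=96.4691
t_2: node(2,0) S=85.3474 payoff=42.6726 vs cont=41.2830 → 42.6726 [stop]  node(2,1) S=109.0400 payoff=18.9800 vs cont=21.1382 → 21.1382 [wait]  node(2,2) S=139.3096 payoff=0.0000 vs cont=6.7179 → 6.7179 [wait]  ⇒ S*(2)=85.3474
t_1: node(1,0) S=96.4691 payoff=31.5509 vs cont=31.2588 → 31.5509 [stop]  node(1,1) S=123.2490 payoff=4.7710 vs cont=13.5758 → 13.5758 [wait]  ⇒ S*(1)=96.4691
t_0: node(0,0) S=109.0400 payoff=18.9800 vs cont=22.0678 → 22.0678 [wait]  ⇒ S*(0)=-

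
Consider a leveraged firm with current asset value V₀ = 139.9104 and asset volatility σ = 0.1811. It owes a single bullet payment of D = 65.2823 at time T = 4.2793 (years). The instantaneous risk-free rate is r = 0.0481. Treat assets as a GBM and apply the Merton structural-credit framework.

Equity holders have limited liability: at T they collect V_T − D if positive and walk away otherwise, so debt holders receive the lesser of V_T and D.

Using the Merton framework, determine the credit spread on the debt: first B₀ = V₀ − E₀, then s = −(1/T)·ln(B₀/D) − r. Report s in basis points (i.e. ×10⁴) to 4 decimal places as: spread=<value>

spread=2.1558

Apply the equity-as-call identities (strike 65.2823, horizon 4.2793 years):
d₁ = [ln(V₀/D) + (r + σ²/2)T] / (σ√T)
   = [ln(139.9104/65.2823) + (0.0481 + 0.5·0.1811²)·4.2793] / (0.1811·√4.2793)
   = [0.762281 + 0.276009] / 0.374632 = 2.771494
d₂ = d₁ − σ√T = 2.771494 − 0.374632 = 2.396862
N(d₁) = 0.997210,  N(d₂) = 0.991732,  e^(−rT) = 0.813968
E₀ = V₀·N(d₁) − D·e^(−rT)·N(d₂)
   = 139.9104·0.997210 − 65.2823·0.813968·0.991732 = 86.821701
B₀ = V₀ − E₀ = 139.9104 − 86.821701 = 53.088699
spread = −(1/T)·ln(B₀/D) − r = −(1/4.2793)·ln(53.088699/65.2823) − 0.0481 = 0.00021558
in basis points: 0.00021558 × 10⁴ = 2.1558 bp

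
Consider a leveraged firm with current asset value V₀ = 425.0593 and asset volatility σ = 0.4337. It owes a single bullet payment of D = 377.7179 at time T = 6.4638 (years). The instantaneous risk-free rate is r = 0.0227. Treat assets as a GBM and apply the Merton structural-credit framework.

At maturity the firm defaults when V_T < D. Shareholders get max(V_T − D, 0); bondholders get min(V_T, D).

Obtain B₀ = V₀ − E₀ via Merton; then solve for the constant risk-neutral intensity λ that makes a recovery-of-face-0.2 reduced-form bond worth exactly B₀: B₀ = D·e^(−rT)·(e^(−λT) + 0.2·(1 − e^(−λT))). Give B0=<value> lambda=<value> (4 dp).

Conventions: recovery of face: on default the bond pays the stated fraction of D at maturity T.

With assets at 425.0593 and a single debt payment of 377.7179 at 6.4638 years:
d₁ = [ln(V₀/D) + (r + σ²/2)T] / (σ√T)
   = [ln(425.0593/377.7179) + (0.0227 + 0.5·0.4337²)·6.4638] / (0.4337·√6.4638)
   = [0.118081 + 0.754635] / 1.102639 = 0.791479
d₂ = d₁ − σ√T = 0.791479 − 1.102639 = -0.311160
N(d₁) = 0.785668,  N(d₂) = 0.377840,  e^(−rT) = 0.863529
E₀ = V₀·N(d₁) − D·e^(−rT)·N(d₂)
   = 425.0593·0.785668 − 377.7179·0.863529·0.377840 = 210.715400
B₀ = V₀ − E₀ = 425.0593 − 210.715400 = 214.343900
e^(−λT) = (B₀·e^(rT)/D − 0.2)/(1 − 0.2) = (214.3439·1.158039/377.7179 − 0.2)/0.8 = 0.57144189
λ = −ln(0.57144189)/6.4638 = 0.086573

B0=214.3439 lambda=0.0866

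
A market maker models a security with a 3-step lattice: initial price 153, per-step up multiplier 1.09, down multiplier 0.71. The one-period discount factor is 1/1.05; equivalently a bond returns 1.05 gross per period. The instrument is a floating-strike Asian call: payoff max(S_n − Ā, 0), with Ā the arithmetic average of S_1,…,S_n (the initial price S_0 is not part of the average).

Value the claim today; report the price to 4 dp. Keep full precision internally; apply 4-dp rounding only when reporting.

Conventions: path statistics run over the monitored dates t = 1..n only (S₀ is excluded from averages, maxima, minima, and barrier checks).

price = 10.5987

No-arbitrage gives p* = (R−d)/(u−d) = 0.8947: enumerate every path, weight its payoff by its p*-probability, and discount by R^3.
Enumerate all 2^3 = 8 price paths (U = up ×1.09, D = down ×0.71); each path with k up-moves has probability p*^k·(1−p*)^(3−k).
DDD: Ā=80.1726, payoff=0.0000, prob=0.001166
UDD: Ā=123.0818, payoff=0.0000, prob=0.009914
DUD: Ā=103.7018, payoff=0.0000, prob=0.009914
UUD: Ā=159.2042, payoff=0.0000, prob=0.084269
DDU: Ā=89.9420, payoff=0.0000, prob=0.009914
UDU: Ā=138.0800, payoff=0.0000, prob=0.084269
DUU: Ā=118.7000, payoff=10.3633, prob=0.084269
UUU: Ā=182.2296, payoff=15.9099, prob=0.716285
Price = Σ prob·payoff / R^3 = 12.269299 / 1.157625 = 10.5987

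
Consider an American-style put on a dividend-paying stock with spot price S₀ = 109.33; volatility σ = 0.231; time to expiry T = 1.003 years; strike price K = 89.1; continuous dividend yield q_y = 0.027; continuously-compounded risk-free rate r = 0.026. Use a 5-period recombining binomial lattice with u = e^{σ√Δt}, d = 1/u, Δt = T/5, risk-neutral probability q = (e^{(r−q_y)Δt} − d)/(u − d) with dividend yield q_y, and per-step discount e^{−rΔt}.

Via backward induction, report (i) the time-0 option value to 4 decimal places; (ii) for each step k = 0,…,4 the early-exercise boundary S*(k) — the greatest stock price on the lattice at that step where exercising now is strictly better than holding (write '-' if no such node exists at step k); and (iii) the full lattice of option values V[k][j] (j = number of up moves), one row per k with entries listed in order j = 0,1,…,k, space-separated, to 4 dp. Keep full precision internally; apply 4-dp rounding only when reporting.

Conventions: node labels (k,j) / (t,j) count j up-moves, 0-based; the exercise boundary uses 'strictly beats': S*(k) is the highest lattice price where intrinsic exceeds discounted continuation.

Δt=0.20060, u=1.10900, d=0.90171, q=0.47319, disc=e^(-rΔt)=0.99480
k=5 terminal: V=max(K-S,0) → 23.9257 8.9430 0.0000 0.0000 0.0000 0.0000
k=4: j=0 S=72.2785 intr=16.8215 cont=16.7485 V=16.8215[EX]; j=1 S=88.8943 intr=0.2057 cont=4.6867 V=4.6867[hold]; j=2 S=109.3300 intr=0.0000 cont=0.0000 V=0.0000[hold]; j=3 S=134.4636 intr=0.0000 cont=0.0000 V=0.0000[hold]; j=4 S=165.3750 intr=0.0000 cont=0.0000 V=0.0000[hold]  S*(4)=72.2785
k=3: j=0 S=80.1570 intr=8.9430 cont=11.0218 V=11.0218[hold]; j=1 S=98.5841 intr=0.0000 cont=2.4562 V=2.4562[hold]; j=2 S=121.2473 intr=0.0000 cont=0.0000 V=0.0000[hold]; j=3 S=149.1205 intr=0.0000 cont=0.0000 V=0.0000[hold]  S*(3)=-
k=2: j=0 S=88.8943 intr=0.2057 cont=6.9324 V=6.9324[hold]; j=1 S=109.3300 intr=0.0000 cont=1.2872 V=1.2872[hold]; j=2 S=134.4636 intr=0.0000 cont=0.0000 V=0.0000[hold]  S*(2)=-
k=1: j=0 S=98.5841 intr=0.0000 cont=4.2390 V=4.2390[hold]; j=1 S=121.2473 intr=0.0000 cont=0.6746 V=0.6746[hold]  S*(1)=-
k=0: j=0 S=109.3300 intr=0.0000 cont=2.5391 V=2.5391[hold]  S*(0)=-

price = 2.5391
boundary = - - - - 72.2785
tree:
2.5391
4.2390 0.6746
6.9324 1.2872 0.0000
11.0218 2.4562 0.0000 0.0000
16.8215 4.6867 0.0000 0.0000 0.0000
23.9257 8.9430 0.0000 0.0000 0.0000 0.0000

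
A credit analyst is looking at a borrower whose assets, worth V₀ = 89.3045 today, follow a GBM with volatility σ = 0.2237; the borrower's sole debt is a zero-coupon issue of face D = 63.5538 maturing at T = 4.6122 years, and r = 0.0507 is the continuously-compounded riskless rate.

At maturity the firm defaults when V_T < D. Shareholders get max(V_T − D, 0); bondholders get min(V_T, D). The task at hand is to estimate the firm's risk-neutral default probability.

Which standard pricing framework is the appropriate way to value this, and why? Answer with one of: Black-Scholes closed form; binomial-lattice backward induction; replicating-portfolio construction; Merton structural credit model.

framework: Merton structural credit model

Key observation: the question is about default risk generated by asset-value dynamics against a debt face of 63.5538 — the structural framework prices exactly that.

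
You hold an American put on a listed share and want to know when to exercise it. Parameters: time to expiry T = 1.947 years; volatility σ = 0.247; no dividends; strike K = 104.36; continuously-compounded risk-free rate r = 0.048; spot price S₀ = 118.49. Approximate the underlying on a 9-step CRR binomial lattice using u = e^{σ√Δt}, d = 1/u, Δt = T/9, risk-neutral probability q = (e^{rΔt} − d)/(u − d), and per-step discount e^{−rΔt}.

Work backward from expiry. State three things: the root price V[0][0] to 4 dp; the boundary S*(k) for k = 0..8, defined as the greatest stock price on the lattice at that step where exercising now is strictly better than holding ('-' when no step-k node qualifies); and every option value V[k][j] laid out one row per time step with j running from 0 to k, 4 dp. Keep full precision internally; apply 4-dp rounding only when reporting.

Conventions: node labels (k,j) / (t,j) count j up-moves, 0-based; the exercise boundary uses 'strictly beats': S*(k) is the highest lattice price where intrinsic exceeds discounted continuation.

Δt=0.21633  u=1.12174  d=0.89147  q=0.51664  discount=0.98967
step 9 (expiry): payoffs max(K−S,0) = 62.2252 51.3414 37.6463 20.4137 0.0000 0.0000 0.0000 0.0000 0.0000 0.0000
step 8: (k=8,j=0): S=47.2644, K−S=57.0956, hold=56.0175 ⇒ V=57.0956 exercise | (k=8,j=1): S=59.4732, K−S=44.8868, hold=43.8087 ⇒ V=44.8868 exercise | (k=8,j=2): S=74.8356, K−S=29.5244, hold=28.4463 ⇒ V=29.5244 exercise | (k=8,j=3): S=94.1662, K−S=10.1938, hold=9.7652 ⇒ V=10.1938 exercise | (k=8,j=4): S=118.4900, K−S=0.0000, hold=0.0000 ⇒ V=0.0000 continue | (k=8,j=5): S=149.0969, K−S=0.0000, hold=0.0000 ⇒ V=0.0000 continue | (k=8,j=6): S=187.6097, K−S=0.0000, hold=0.0000 ⇒ V=0.0000 continue | (k=8,j=7): S=236.0707, K−S=0.0000, hold=0.0000 ⇒ V=0.0000 continue | (k=8,j=8): S=297.0495, K−S=0.0000, hold=0.0000 ⇒ V=0.0000 continue  boundary S*=94.1662
step 7: (k=7,j=0): S=53.0186, K−S=51.3414, hold=50.2634 ⇒ V=51.3414 exercise | (k=7,j=1): S=66.7137, K−S=37.6463, hold=36.5683 ⇒ V=37.6463 exercise | (k=7,j=2): S=83.9463, K−S=20.4137, hold=19.3356 ⇒ V=20.4137 exercise | (k=7,j=3): S=105.6303, K−S=0.0000, hold=4.8764 ⇒ V=4.8764 continue | (k=7,j=4): S=132.9153, K−S=0.0000, hold=0.0000 ⇒ V=0.0000 continue | (k=7,j=5): S=167.2484, K−S=0.0000, hold=0.0000 ⇒ V=0.0000 continue | (k=7,j=6): S=210.4499, K−S=0.0000, hold=0.0000 ⇒ V=0.0000 continue | (k=7,j=7): S=264.8106, K−S=0.0000, hold=0.0000 ⇒ V=0.0000 continue  boundary S*=83.9463
step 6: (k=6,j=0): S=59.4732, K−S=44.8868, hold=43.8087 ⇒ V=44.8868 exercise | (k=6,j=1): S=74.8356, K−S=29.5244, hold=28.4463 ⇒ V=29.5244 exercise | (k=6,j=2): S=94.1662, K−S=10.1938, hold=12.2586 ⇒ V=12.2586 continue | (k=6,j=3): S=118.4900, K−S=0.0000, hold=2.3327 ⇒ V=2.3327 continue | (k=6,j=4): S=149.0969, K−S=0.0000, hold=0.0000 ⇒ V=0.0000 continue | (k=6,j=5): S=187.6097, K−S=0.0000, hold=0.0000 ⇒ V=0.0000 continue | (k=6,j=6): S=236.0707, K−S=0.0000, hold=0.0000 ⇒ V=0.0000 continue  boundary S*=74.8356
step 5: (k=5,j=0): S=66.7137, K−S=37.6463, hold=36.5683 ⇒ V=37.6463 exercise | (k=5,j=1): S=83.9463, K−S=20.4137, hold=20.3913 ⇒ V=20.4137 exercise | (k=5,j=2): S=105.6303, K−S=0.0000, hold=7.0568 ⇒ V=7.0568 continue | (k=5,j=3): S=132.9153, K−S=0.0000, hold=1.1159 ⇒ V=1.1159 continue | (k=5,j=4): S=167.2484, K−S=0.0000, hold=0.0000 ⇒ V=0.0000 continue | (k=5,j=5): S=210.4499, K−S=0.0000, hold=0.0000 ⇒ V=0.0000 continue  boundary S*=83.9463
step 4: (k=4,j=0): S=74.8356, K−S=29.5244, hold=28.4463 ⇒ V=29.5244 exercise | (k=4,j=1): S=94.1662, K−S=10.1938, hold=13.3734 ⇒ V=13.3734 continue | (k=4,j=2): S=118.4900, K−S=0.0000, hold=3.9463 ⇒ V=3.9463 continue | (k=4,j=3): S=149.0969, K−S=0.0000, hold=0.5338 ⇒ V=0.5338 continue | (k=4,j=4): S=187.6097, K−S=0.0000, hold=0.0000 ⇒ V=0.0000 continue  boundary S*=74.8356
step 3: (k=3,j=0): S=83.9463, K−S=20.4137, hold=20.9614 ⇒ V=20.9614 continue | (k=3,j=1): S=105.6303, K−S=0.0000, hold=8.4151 ⇒ V=8.4151 continue | (k=3,j=2): S=132.9153, K−S=0.0000, hold=2.1607 ⇒ V=2.1607 continue | (k=3,j=3): S=167.2484, K−S=0.0000, hold=0.2554 ⇒ V=0.2554 continue  boundary S*=-
step 2: (k=2,j=0): S=94.1662, K−S=10.1938, hold=14.3299 ⇒ V=14.3299 continue | (k=2,j=1): S=118.4900, K−S=0.0000, hold=5.1303 ⇒ V=5.1303 continue | (k=2,j=2): S=149.0969, K−S=0.0000, hold=1.1642 ⇒ V=1.1642 continue  boundary S*=-
step 1: (k=1,j=0): S=105.6303, K−S=0.0000, hold=9.4781 ⇒ V=9.4781 continue | (k=1,j=1): S=132.9153, K−S=0.0000, hold=3.0494 ⇒ V=3.0494 continue  boundary S*=-
step 0: (k=0,j=0): S=118.4900, K−S=0.0000, hold=6.0932 ⇒ V=6.0932 continue  boundary S*=-

price = 6.0932
boundary = - - - - 74.8356 83.9463 74.8356 83.9463 94.1662
tree:
6.0932
9.4781 3.0494
14.3299 5.1303 1.1642
20.9614 8.4151 2.1607 0.2554
29.5244 13.3734 3.9463 0.5338 0.0000
37.6463 20.4137 7.0568 1.1159 0.0000 0.0000
44.8868 29.5244 12.2586 2.3327 0.0000 0.0000 0.0000
51.3414 37.6463 20.4137 4.8764 0.0000 0.0000 0.0000 0.0000
57.0956 44.8868 29.5244 10.1938 0.0000 0.0000 0.0000 0.0000 0.0000
62.2252 51.3414 37.6463 20.4137 0.0000 0.0000 0.0000 0.0000 0.0000 0.0000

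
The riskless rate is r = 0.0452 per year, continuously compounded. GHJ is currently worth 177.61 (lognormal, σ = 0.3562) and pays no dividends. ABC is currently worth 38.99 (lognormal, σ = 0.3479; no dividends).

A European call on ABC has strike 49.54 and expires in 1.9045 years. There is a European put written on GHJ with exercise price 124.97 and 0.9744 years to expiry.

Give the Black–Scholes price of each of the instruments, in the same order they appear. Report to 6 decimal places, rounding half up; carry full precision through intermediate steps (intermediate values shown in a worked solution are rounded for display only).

[ABC call K=49.54]
σ√T = 0.3479·√1.9045 = 0.480115
d₁ = (ln(S/K) + (r+σ²/2)T) / (σ√T) = (ln(38.99/49.54) + (0.0452+0.3479²/2)·1.9045) / 0.480115 = (-0.239475 + 0.201338) / 0.480115 = -0.079433
d₂ = d₁ − σ√T = -0.079433 − 0.480115 = -0.559547
e^{−rT} = 0.917518
N(d₁) = 0.468344,  N(d₂) = 0.287894
price = S·N(d₁) − K·e^{−rT}·N(d₂) = 18.260741 − 13.085890 = 5.174852
[GHJ put K=124.97]
σ√T = 0.3562·√0.9744 = 0.351611
d₁ = (ln(S/K) + (r+σ²/2)T) / (σ√T) = (ln(177.61/124.97) + (0.0452+0.3562²/2)·0.9744) / 0.351611 = (0.351516 + 0.105858) / 0.351611 = 1.300797
d₂ = d₁ − σ√T = 1.300797 − 0.351611 = 0.949185
e^{−rT} = 0.956913
N(−d₁) = 0.096664,  N(−d₂) = 0.171263
price = K·e^{−rT}·N(−d₂) − S·N(−d₁) = 20.480573 − 17.168502 = 3.312071

price(ABC call K=49.54) = 5.174852
price(GHJ put K=124.97) = 3.312071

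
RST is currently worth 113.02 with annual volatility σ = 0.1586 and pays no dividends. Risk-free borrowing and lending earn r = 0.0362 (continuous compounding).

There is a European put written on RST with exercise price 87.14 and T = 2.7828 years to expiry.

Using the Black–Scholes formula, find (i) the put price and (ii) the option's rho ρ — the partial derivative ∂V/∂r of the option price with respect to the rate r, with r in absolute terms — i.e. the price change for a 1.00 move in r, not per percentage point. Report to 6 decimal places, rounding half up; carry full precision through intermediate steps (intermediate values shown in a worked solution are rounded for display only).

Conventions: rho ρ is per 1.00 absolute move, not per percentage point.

price = 0.985186
ρ = -23.918940

σ√T = 0.1586·√2.7828 = 0.264572
d₁ = (ln(S/K) + (r+σ²/2)T) / (σ√T) = (ln(113.02/87.14) + (0.0362+0.1586²/2)·2.7828) / 0.264572 = (0.260049 + 0.135737) / 0.264572 = 1.495945
d₂ = d₁ − σ√T = 1.495945 − 0.264572 = 1.231373
e^{−rT} = 0.904170
N(−d₁) = 0.067334,  N(−d₂) = 0.109092
Put price V = K·e^{−rT}·N(−d₂) − S·N(−d₁) = 8.595278 − 7.610092 = 0.985186
ρ = −K·T·e^{−rT}·N(−d₂) = -23.918940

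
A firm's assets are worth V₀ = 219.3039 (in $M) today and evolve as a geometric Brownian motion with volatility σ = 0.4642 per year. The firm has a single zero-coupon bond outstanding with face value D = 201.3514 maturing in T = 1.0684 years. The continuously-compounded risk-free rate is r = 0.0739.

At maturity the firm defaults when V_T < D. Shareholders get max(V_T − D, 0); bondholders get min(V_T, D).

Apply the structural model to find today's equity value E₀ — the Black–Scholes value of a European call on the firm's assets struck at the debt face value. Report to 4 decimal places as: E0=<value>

Equity is a call on the firm's assets struck at D = 201.3514:
d₁ = [ln(V₀/D) + (r + σ²/2)T] / (σ√T)
   = [ln(219.3039/201.3514) + (0.0739 + 0.5·0.4642²)·1.0684] / (0.4642·√1.0684)
   = [0.085407 + 0.194065] / 0.479813 = 0.582460
d₂ = d₁ − σ√T = 0.582460 − 0.479813 = 0.102647
N(d₁) = 0.719872,  N(d₂) = 0.540878,  e^(−rT) = 0.924082
E₀ = V₀·N(d₁) − D·e^(−rT)·N(d₂)
   = 219.3039·0.719872 − 201.3514·0.924082·0.540878 = 57.232020

E0=57.2320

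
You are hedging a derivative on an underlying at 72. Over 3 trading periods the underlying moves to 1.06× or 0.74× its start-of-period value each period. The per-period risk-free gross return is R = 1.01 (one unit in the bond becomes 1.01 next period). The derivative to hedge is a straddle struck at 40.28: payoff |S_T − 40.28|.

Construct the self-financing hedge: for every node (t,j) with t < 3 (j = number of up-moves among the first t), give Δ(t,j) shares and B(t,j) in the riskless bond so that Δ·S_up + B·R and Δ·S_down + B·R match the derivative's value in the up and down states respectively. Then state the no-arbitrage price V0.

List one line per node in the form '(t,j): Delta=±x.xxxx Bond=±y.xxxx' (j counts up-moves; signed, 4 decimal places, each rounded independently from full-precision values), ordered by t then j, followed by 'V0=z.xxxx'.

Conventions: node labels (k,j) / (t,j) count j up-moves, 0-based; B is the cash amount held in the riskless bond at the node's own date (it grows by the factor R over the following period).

Risk-neutral probability p* = (R−d)/(u−d) = (1.01−0.74)/(1.06−0.74) = 0.8437.
Expiry values: V(3,0)=11.1039, V(3,1)=1.5128, V(3,2)=19.5854, V(3,3)=45.4732
  t=2,j=0: stock 39.4272 → up 41.7928 (V=1.5128), down 29.1761 (V=11.1039). Price 2.9816; hedge Δ=-0.7602, bond B=32.9536.
  t=2,j=1: stock 56.4768 → up 59.8654 (V=19.5854), down 41.7928 (V=1.5128). Price 16.5956; hedge Δ=1.0000, bond B=-39.8812.
  t=2,j=2: stock 80.8992 → up 85.7532 (V=45.4732), down 59.8654 (V=19.5854). Price 41.0180; hedge Δ=1.0000, bond B=-39.8812.
  t=1,j=0: stock 53.2800 → up 56.4768 (V=16.5956), down 39.4272 (V=2.9816). Price 14.3252; hedge Δ=0.7985, bond B=-28.2186.
  t=1,j=1: stock 76.3200 → up 80.8992 (V=41.0180), down 56.4768 (V=16.5956). Price 36.8337; hedge Δ=1.0000, bond B=-39.4863.
  t=0,j=0: stock 72.0000 → up 76.3200 (V=36.8337), down 53.2800 (V=14.3252). Price 32.9869; hedge Δ=0.9769, bond B=-37.3522.
Verification: the root portfolio costs Δ(0,0)·S0 + B(0,0) = 32.9869, matching V0.

(0,0): Delta=0.9769 Bond=-37.3522
(1,0): Delta=0.7985 Bond=-28.2186
(1,1): Delta=1.0000 Bond=-39.4863
(2,0): Delta=-0.7602 Bond=32.9536
(2,1): Delta=1.0000 Bond=-39.8812
(2,2): Delta=1.0000 Bond=-39.8812
V0=32.9869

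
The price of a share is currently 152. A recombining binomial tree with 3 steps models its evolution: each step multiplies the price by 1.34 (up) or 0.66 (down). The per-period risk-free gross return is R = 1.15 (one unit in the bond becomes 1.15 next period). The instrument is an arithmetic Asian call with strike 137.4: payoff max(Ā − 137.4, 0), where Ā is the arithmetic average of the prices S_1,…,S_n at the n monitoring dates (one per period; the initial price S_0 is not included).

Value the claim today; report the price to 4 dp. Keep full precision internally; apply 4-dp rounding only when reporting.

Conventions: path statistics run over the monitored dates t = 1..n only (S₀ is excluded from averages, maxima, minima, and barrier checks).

Risk-neutral up-probability p* = (R−d)/(u−d) = (1.15−0.66)/(1.34−0.66) = 0.7206; the claim prices as the p*-weighted sum of path payoffs discounted by R^3.
Enumerate all 2^3 = 8 price paths (U = up ×1.34, D = down ×0.66); each path with k up-moves has probability p*^k·(1−p*)^(3−k).
DDD: Ā=70.0769, payoff=0.0000, prob=0.021814
UDD: Ā=142.2773, payoff=4.8773, prob=0.056257
DUD: Ā=107.8239, payoff=0.0000, prob=0.056257
UUD: Ā=218.9153, payoff=81.5153, prob=0.145084
DDU: Ā=85.0847, payoff=0.0000, prob=0.056257
UDU: Ā=172.7478, payoff=35.3478, prob=0.145084
DUU: Ā=138.2945, payoff=0.8945, prob=0.145084
UUU: Ā=280.7797, payoff=143.3797, prob=0.374164
Price = Σ prob·payoff / R^3 = 71.006543 / 1.520875 = 46.6880

price = 46.6880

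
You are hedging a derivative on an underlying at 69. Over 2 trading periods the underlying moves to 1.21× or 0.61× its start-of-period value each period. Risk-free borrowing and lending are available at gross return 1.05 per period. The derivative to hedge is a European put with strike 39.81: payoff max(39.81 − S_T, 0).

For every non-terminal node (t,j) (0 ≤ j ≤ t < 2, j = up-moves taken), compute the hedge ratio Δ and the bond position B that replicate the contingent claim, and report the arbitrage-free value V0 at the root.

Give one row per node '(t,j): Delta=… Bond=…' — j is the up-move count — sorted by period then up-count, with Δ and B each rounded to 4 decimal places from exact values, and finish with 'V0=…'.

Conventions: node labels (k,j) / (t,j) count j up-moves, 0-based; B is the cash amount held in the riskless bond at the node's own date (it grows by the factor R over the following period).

Arbitrage-free pricing uses the up-move probability p* = (R−d)/(u−d) = 0.7333, discounting each step at R = 1.05.
Expiry values: V(2,0)=14.1351, V(2,1)=0.0000, V(2,2)=0.0000
(1,0): S=42.0900. Δ = (V_up−V_dn)/(S_up−S_dn) = (0.0000−14.1351)/(50.9289−25.6749) = -0.5597. V = [p*·0.0000 + (1−p*)·14.1351]/1.05 = 3.5899. B = V − Δ·S = 27.1484.
(1,1): S=83.4900. Δ = (V_up−V_dn)/(S_up−S_dn) = (0.0000−0.0000)/(101.0229−50.9289) = 0.0000. V = [p*·0.0000 + (1−p*)·0.0000]/1.05 = 0.0000. B = V − Δ·S = 0.0000.
(0,0): S=69.0000. Δ = (V_up−V_dn)/(S_up−S_dn) = (0.0000−3.5899)/(83.4900−42.0900) = -0.0867. V = [p*·0.0000 + (1−p*)·3.5899]/1.05 = 0.9117. B = V − Δ·S = 6.8948.
Verification: the root portfolio costs Δ(0,0)·S0 + B(0,0) = 0.9117, matching V0.

(0,0): Delta=-0.0867 Bond=6.8948
(1,0): Delta=-0.5597 Bond=27.1484
(1,1): Delta=0.0000 Bond=0.0000
V0=0.9117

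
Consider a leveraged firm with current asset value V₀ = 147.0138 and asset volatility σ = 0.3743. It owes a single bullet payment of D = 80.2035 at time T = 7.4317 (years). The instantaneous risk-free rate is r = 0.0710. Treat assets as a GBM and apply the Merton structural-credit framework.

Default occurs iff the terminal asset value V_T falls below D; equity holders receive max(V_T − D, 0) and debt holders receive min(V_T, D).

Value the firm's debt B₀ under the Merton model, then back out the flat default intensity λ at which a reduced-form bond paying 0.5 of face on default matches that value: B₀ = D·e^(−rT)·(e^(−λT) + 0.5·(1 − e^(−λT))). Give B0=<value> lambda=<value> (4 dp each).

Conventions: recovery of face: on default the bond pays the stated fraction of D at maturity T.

Equity is a call on the firm's assets struck at D = 80.2035:
d₁ = [ln(V₀/D) + (r + σ²/2)T] / (σ√T)
   = [ln(147.0138/80.2035) + (0.0710 + 0.5·0.3743²)·7.4317] / (0.3743·√7.4317)
   = [0.605959 + 1.048243] / 1.020385 = 1.621156
d₂ = d₁ − σ√T = 1.621156 − 1.020385 = 0.600771
N(d₁) = 0.947508,  N(d₂) = 0.726004,  e^(−rT) = 0.589989
E₀ = V₀·N(d₁) − D·e^(−rT)·N(d₂)
   = 147.0138·0.947508 − 80.2035·0.589989·0.726004 = 104.942805
B₀ = V₀ − E₀ = 147.0138 − 104.942805 = 42.070995
e^(−λT) = (B₀·e^(rT)/D − 0.5)/(1 − 0.5) = (42.0710·1.694946/80.2035 − 0.5)/0.5 = 0.77817826
λ = −ln(0.77817826)/7.4317 = 0.033747

B0=42.0710 lambda=0.0337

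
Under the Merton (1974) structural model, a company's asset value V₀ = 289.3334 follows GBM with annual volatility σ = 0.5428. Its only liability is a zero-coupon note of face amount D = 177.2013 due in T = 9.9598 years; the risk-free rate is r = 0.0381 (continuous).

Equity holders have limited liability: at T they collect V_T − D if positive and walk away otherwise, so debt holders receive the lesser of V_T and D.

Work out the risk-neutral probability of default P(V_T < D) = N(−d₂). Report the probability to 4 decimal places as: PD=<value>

PD=0.6364

With assets at 289.3334 and a single debt payment of 177.2013 at 9.9598 years:
d₁ = [ln(V₀/D) + (r + σ²/2)T] / (σ√T)
   = [ln(289.3334/177.2013) + (0.0381 + 0.5·0.5428²)·9.9598] / (0.5428·√9.9598)
   = [0.490293 + 1.846705] / 1.713031 = 1.364248
d₂ = d₁ − σ√T = 1.364248 − 1.713031 = -0.348783
risk-neutral PD = N(−d₂) = N(0.348783) = 0.636374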